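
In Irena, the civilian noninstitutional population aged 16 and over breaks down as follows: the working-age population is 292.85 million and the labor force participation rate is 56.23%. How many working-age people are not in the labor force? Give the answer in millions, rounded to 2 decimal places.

About 128.18 million are not in the labor force.

Share not in the labor force = 1 − 0.5623 = 0.4377.
Not in labor force = 0.4377 × 292.85 ≈ 128.18 million.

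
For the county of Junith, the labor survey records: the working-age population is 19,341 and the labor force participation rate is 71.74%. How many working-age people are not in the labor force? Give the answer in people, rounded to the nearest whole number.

About 5,466 are not in the labor force.

Share not in the labor force = 1 − 0.7174 = 0.2826.
Not in labor force = 0.2826 × 19,341 ≈ 5,466.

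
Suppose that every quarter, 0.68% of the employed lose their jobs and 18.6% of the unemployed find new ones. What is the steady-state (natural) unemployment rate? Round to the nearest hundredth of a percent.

Steady-state unemployment rate ≈ 3.53%.

At steady state the flows balance: s·E = f·U, so U/(E+U) = s/(s+f).
u* = 0.68 / (0.68 + 18.6) = 0.68 / 19.28 = 3.53%.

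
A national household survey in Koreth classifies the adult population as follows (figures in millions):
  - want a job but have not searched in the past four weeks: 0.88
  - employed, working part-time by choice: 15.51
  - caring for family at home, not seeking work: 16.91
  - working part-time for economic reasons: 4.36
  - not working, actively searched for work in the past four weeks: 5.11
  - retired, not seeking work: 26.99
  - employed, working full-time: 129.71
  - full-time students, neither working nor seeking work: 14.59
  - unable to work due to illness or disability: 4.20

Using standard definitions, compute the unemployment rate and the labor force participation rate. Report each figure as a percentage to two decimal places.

Unemployment rate ≈ 3.30%; labor force participation rate ≈ 70.87%.

Employed = 15.51 + 4.36 + 129.71 = 149.58 million (anyone who worked, including part-time for economic reasons, counts as employed).
Unemployed = 5.11 million.
Labor force = 149.58 + 5.11 = 154.69 million.
Not in labor force = 0.88 + 16.91 + 26.99 + 14.59 + 4.20 = 63.57 million (those not working and not actively searching are outside the labor force — including those who want a job but have given up searching).
Civilian working-age population = 154.69 + 63.57 = 218.26 million.
Unemployment rate = 5.11 / 154.69 = 3.30%.
Labor force participation rate = 154.69 / 218.26 = 70.87%.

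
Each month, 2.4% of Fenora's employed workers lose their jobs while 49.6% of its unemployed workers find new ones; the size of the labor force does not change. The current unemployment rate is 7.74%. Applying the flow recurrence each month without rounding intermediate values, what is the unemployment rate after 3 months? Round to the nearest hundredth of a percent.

Unemployment rate after three months ≈ 4.96%.

With a fixed labor force, u_{t+1} = u_t + s·(1−u_t) − f·u_t = u_t·(1−s−f) + s.
Here 1−s−f = 0.480 and s = 0.024.
u_1 = 0.077400 × 0.480 + 0.024 = 0.061152.
u_2 = 0.061152 × 0.480 + 0.024 = 0.053353.
u_3 = 0.053353 × 0.480 + 0.024 = 0.049609.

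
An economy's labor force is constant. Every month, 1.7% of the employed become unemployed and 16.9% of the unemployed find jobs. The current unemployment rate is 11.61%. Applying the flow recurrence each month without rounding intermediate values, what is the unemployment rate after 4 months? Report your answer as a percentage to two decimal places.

Unemployment rate after four months ≈ 10.22%.

With a fixed labor force, u_{t+1} = u_t + s·(1−u_t) − f·u_t = u_t·(1−s−f) + s.
Here 1−s−f = 0.814 and s = 0.017.
u_1 = 0.116100 × 0.814 + 0.017 = 0.111505.
u_2 = 0.111505 × 0.814 + 0.017 = 0.107765.
u_3 = 0.107765 × 0.814 + 0.017 = 0.104721.
u_4 = 0.104721 × 0.814 + 0.017 = 0.102243.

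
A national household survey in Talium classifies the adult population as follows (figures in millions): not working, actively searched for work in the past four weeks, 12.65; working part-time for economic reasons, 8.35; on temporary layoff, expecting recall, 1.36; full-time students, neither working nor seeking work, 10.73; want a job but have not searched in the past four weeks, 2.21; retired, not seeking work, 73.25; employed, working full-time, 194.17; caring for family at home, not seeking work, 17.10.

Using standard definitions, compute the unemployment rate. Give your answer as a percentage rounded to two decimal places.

Employed = 8.35 + 194.17 = 202.52 million (anyone who worked, including part-time for economic reasons, counts as employed).
Unemployed = 12.65 + 1.36 = 14.01 million (jobless and actively searching, or on temporary layoff).
Labor force = 202.52 + 14.01 = 216.53 million.
Unemployment rate = 14.01 / 216.53 = 6.47%.

Unemployment rate ≈ 6.47%.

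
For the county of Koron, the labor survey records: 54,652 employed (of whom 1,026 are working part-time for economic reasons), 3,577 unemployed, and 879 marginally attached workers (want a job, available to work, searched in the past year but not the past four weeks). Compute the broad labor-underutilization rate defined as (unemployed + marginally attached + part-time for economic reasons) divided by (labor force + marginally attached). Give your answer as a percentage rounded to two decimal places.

Labor force = 54,652 + 3,577 = 58,229.
Numerator = 3,577 + 879 + 1,026 = 5,482.
Denominator = 58,229 + 879 = 59,108.
Broad rate = 5,482 / 59,108 = 9.27%.

Broad underutilization rate ≈ 9.27%.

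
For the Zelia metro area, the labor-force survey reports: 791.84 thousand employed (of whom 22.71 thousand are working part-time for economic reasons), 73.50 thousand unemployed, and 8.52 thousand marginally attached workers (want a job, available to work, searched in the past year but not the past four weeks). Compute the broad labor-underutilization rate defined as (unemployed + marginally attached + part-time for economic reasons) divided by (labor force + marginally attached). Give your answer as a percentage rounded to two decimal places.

Labor force = 791.84 + 73.50 = 865.34 thousand.
Numerator = 73.50 + 8.52 + 22.71 = 104.73 thousand.
Denominator = 865.34 + 8.52 = 873.86 thousand.
Broad rate = 104.73 / 873.86 = 11.98%.

Broad underutilization rate ≈ 11.98%.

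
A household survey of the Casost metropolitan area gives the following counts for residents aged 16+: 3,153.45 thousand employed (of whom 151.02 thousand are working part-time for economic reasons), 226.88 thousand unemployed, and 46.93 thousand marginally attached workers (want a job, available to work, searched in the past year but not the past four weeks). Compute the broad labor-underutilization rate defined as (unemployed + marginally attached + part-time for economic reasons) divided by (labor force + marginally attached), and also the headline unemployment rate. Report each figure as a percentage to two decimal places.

Broad underutilization rate ≈ 12.40%; headline unemployment rate ≈ 6.71%.

Labor force = 3,153.45 + 226.88 = 3,380.33 thousand.
Numerator = 226.88 + 46.93 + 151.02 = 424.83 thousand.
Denominator = 3,380.33 + 46.93 = 3,427.26 thousand.
Broad rate = 424.83 / 3,427.26 = 12.40%.
Headline unemployment rate = 226.88 / 3,380.33 = 6.71%.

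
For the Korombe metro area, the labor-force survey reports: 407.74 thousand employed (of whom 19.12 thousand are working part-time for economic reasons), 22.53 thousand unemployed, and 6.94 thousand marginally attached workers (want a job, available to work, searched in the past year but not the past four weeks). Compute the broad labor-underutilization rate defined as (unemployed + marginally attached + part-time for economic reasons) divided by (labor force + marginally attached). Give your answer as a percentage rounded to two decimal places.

Broad underutilization rate ≈ 11.11%.

Labor force = 407.74 + 22.53 = 430.27 thousand.
Numerator = 22.53 + 6.94 + 19.12 = 48.59 thousand.
Denominator = 430.27 + 6.94 = 437.21 thousand.
Broad rate = 48.59 / 437.21 = 11.11%.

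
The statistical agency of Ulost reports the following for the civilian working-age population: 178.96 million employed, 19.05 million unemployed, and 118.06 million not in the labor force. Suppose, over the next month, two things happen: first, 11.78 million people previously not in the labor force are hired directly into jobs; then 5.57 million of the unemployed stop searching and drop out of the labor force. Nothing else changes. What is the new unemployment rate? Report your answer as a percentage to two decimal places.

New unemployment rate ≈ 6.60%.

Initially, labor force = 178.96 + 19.05 = 198.01 million, so u = 19.05/198.01 = 9.62%.
After the first change, employed and labor force both rise by 11.78; unemployed unchanged → E = 190.74, U = 19.05, labor force = 209.79 million.
After the second change, unemployed and labor force both fall by 5.57 → E = 190.74, U = 13.48, labor force = 204.22 million.
New unemployment rate = 13.48 / 204.22 = 6.60%.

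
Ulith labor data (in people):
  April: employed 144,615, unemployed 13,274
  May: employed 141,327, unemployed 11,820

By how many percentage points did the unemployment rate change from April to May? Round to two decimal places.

April: labor force = 144,615 + 13,274 = 157,889; u = 13,274/157,889 = 8.41%.
May: labor force = 141,327 + 11,820 = 153,147; u = 11,820/153,147 = 7.72%.
Change = 7.72% − 8.41% = −0.69 pp.

The unemployment rate changed by −0.69 percentage points.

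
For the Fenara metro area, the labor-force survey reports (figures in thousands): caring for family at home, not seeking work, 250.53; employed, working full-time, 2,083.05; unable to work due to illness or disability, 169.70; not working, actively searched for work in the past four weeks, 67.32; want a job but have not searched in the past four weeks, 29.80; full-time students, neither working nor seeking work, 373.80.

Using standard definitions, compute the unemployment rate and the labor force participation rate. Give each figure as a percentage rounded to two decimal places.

Employed = 2,083.05 thousand.
Unemployed = 67.32 thousand.
Labor force = 2,083.05 + 67.32 = 2,150.37 thousand.
Not in labor force = 250.53 + 169.70 + 29.80 + 373.80 = 823.83 thousand (those not working and not actively searching are outside the labor force — including those who want a job but have given up searching).
Civilian working-age population = 2,150.37 + 823.83 = 2,974.20 thousand.
Unemployment rate = 67.32 / 2,150.37 = 3.13%.
Labor force participation rate = 2,150.37 / 2,974.20 = 72.30%.

Unemployment rate ≈ 3.13%; labor force participation rate ≈ 72.30%.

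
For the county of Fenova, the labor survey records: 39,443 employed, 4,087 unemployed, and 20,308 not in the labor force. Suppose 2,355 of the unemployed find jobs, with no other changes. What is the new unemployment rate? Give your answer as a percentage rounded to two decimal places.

Initially, labor force = 39,443 + 4,087 = 43,530, so u = 4,087/43,530 = 9.39%.
After the change, unemployed falls and employed rises by 2,355; labor force unchanged → E = 41,798, U = 1,732, labor force = 43,530.
New unemployment rate = 1,732 / 43,530 = 3.98%.

New unemployment rate ≈ 3.98%.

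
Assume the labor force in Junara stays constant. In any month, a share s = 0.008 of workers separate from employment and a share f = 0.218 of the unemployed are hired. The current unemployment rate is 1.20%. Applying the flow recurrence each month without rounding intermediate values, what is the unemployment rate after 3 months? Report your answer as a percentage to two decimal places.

Unemployment rate after three months ≈ 2.45%.

With a fixed labor force, u_{t+1} = u_t + s·(1−u_t) − f·u_t = u_t·(1−s−f) + s.
Here 1−s−f = 0.774 and s = 0.008.
u_1 = 0.012000 × 0.774 + 0.008 = 0.017288.
u_2 = 0.017288 × 0.774 + 0.008 = 0.021381.
u_3 = 0.021381 × 0.774 + 0.008 = 0.024549.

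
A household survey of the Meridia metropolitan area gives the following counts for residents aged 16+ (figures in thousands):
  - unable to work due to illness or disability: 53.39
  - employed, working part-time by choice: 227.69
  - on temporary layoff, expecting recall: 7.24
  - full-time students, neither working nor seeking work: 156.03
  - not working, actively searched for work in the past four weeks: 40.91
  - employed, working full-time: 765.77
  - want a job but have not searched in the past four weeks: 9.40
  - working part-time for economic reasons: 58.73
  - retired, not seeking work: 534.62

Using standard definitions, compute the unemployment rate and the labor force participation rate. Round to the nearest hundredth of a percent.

Unemployment rate ≈ 4.38%; labor force participation rate ≈ 59.36%.

Employed = 227.69 + 765.77 + 58.73 = 1,052.19 thousand (anyone who worked, including part-time for economic reasons, counts as employed).
Unemployed = 7.24 + 40.91 = 48.15 thousand (jobless and actively searching, or on temporary layoff).
Labor force = 1,052.19 + 48.15 = 1,100.34 thousand.
Not in labor force = 53.39 + 156.03 + 9.40 + 534.62 = 753.44 thousand (those not working and not actively searching are outside the labor force — including those who want a job but have given up searching).
Civilian working-age population = 1,100.34 + 753.44 = 1,853.78 thousand.
Unemployment rate = 48.15 / 1,100.34 = 4.38%.
Labor force participation rate = 1,100.34 / 1,853.78 = 59.36%.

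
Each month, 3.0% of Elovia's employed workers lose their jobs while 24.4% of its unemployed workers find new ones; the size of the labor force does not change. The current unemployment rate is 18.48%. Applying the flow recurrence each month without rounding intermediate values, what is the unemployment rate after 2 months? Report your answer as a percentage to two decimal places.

Unemployment rate after two months ≈ 14.92%.

With a fixed labor force, u_{t+1} = u_t + s·(1−u_t) − f·u_t = u_t·(1−s−f) + s.
Here 1−s−f = 0.726 and s = 0.030.
u_1 = 0.184800 × 0.726 + 0.030 = 0.164165.
u_2 = 0.164165 × 0.726 + 0.030 = 0.149184.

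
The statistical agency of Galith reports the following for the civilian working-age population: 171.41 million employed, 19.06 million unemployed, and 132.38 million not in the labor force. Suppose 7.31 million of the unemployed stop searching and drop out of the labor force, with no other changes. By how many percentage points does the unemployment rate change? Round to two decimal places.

The unemployment rate changes by −3.59 percentage points.

Initially, labor force = 171.41 + 19.06 = 190.47 million, so u = 19.06/190.47 = 10.01%.
After the change, unemployed and labor force both fall by 7.31 → E = 171.41, U = 11.75, labor force = 183.16 million.
New unemployment rate = 11.75 / 183.16 = 6.42%.
Change = 6.42% − 10.01% = −3.59 percentage points.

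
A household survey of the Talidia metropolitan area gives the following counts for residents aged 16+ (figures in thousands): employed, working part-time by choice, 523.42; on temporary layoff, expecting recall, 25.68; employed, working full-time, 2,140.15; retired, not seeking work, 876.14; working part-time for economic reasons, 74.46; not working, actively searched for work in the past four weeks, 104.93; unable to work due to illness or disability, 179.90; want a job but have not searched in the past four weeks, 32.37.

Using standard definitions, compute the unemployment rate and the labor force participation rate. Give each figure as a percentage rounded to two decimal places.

Unemployment rate ≈ 4.55%; labor force participation rate ≈ 72.49%.

Employed = 523.42 + 2,140.15 + 74.46 = 2,738.03 thousand (anyone who worked, including part-time for economic reasons, counts as employed).
Unemployed = 25.68 + 104.93 = 130.61 thousand (jobless and actively searching, or on temporary layoff).
Labor force = 2,738.03 + 130.61 = 2,868.64 thousand.
Not in labor force = 876.14 + 179.90 + 32.37 = 1,088.41 thousand (those not working and not actively searching are outside the labor force — including those who want a job but have given up searching).
Civilian working-age population = 2,868.64 + 1,088.41 = 3,957.05 thousand.
Unemployment rate = 130.61 / 2,868.64 = 4.55%.
Labor force participation rate = 2,868.64 / 3,957.05 = 72.49%.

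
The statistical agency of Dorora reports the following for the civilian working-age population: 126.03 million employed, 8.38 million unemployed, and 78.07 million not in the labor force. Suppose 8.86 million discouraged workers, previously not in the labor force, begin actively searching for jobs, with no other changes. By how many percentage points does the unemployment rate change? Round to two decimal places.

The unemployment rate changes by +5.80 percentage points.

Initially, labor force = 126.03 + 8.38 = 134.41 million, so u = 8.38/134.41 = 6.23%.
After the change, unemployed and labor force both rise by 8.86 → E = 126.03, U = 17.24, labor force = 143.27 million.
New unemployment rate = 17.24 / 143.27 = 12.03%.
Change = 12.03% − 6.23% = +5.80 percentage points.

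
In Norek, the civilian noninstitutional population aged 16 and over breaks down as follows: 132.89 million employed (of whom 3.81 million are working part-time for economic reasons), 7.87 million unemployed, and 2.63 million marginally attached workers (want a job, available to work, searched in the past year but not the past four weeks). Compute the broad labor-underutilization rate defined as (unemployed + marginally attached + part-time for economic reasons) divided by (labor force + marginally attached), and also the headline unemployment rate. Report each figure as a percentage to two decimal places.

Broad underutilization rate ≈ 9.98%; headline unemployment rate ≈ 5.59%.

Labor force = 132.89 + 7.87 = 140.76 million.
Numerator = 7.87 + 2.63 + 3.81 = 14.31 million.
Denominator = 140.76 + 2.63 = 143.39 million.
Broad rate = 14.31 / 143.39 = 9.98%.
Headline unemployment rate = 7.87 / 140.76 = 5.59%.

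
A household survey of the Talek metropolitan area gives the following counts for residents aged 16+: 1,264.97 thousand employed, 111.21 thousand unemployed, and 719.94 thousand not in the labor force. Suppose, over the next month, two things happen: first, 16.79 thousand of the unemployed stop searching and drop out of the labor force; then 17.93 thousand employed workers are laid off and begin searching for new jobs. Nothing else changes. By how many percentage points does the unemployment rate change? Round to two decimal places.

Initially, labor force = 1,264.97 + 111.21 = 1,376.18 thousand, so u = 111.21/1,376.18 = 8.08%.
After the first change, unemployed and labor force both fall by 16.79 → E = 1,264.97, U = 94.42, labor force = 1,359.39 thousand.
After the second change, employed falls and unemployed rises by 17.93; labor force unchanged → E = 1,247.04, U = 112.35, labor force = 1,359.39 thousand.
New unemployment rate = 112.35 / 1,359.39 = 8.26%.
Change = 8.26% − 8.08% = +0.18 percentage points.

The unemployment rate changes by +0.18 percentage points.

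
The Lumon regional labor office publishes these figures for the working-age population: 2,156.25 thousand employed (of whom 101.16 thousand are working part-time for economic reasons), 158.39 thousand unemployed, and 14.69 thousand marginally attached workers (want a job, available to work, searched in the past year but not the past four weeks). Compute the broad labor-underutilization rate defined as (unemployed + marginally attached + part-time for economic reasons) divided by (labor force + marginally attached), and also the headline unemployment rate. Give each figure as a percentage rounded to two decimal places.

Broad underutilization rate ≈ 11.77%; headline unemployment rate ≈ 6.84%.

Labor force = 2,156.25 + 158.39 = 2,314.64 thousand.
Numerator = 158.39 + 14.69 + 101.16 = 274.24 thousand.
Denominator = 2,314.64 + 14.69 = 2,329.33 thousand.
Broad rate = 274.24 / 2,329.33 = 11.77%.
Headline unemployment rate = 158.39 / 2,314.64 = 6.84%.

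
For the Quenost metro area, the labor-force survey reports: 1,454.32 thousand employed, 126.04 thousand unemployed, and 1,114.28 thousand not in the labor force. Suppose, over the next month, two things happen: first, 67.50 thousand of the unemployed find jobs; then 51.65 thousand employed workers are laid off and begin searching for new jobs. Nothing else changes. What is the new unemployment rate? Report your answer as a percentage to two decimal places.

New unemployment rate ≈ 6.97%.

Initially, labor force = 1,454.32 + 126.04 = 1,580.36 thousand, so u = 126.04/1,580.36 = 7.98%.
After the first change, unemployed falls and employed rises by 67.50; labor force unchanged → E = 1,521.82, U = 58.54, labor force = 1,580.36 thousand.
After the second change, employed falls and unemployed rises by 51.65; labor force unchanged → E = 1,470.17, U = 110.19, labor force = 1,580.36 thousand.
New unemployment rate = 110.19 / 1,580.36 = 6.97%.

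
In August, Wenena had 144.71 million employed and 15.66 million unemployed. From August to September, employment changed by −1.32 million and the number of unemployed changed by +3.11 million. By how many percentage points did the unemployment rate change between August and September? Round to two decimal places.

The unemployment rate changed by +1.81 percentage points.

August: labor force = 144.71 + 15.66 = 160.37; u = 15.66/160.37 = 9.76%.
September: labor force = 143.39 + 18.77 = 162.16; u = 18.77/162.16 = 11.57%.
Change = 11.57% − 9.76% = +1.81 pp.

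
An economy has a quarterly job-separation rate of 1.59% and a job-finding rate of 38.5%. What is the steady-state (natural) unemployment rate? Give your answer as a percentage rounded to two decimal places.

Steady-state unemployment rate ≈ 3.97%.

At steady state the flows balance: s·E = f·U, so U/(E+U) = s/(s+f).
u* = 1.59 / (1.59 + 38.5) = 1.59 / 40.09 = 3.97%.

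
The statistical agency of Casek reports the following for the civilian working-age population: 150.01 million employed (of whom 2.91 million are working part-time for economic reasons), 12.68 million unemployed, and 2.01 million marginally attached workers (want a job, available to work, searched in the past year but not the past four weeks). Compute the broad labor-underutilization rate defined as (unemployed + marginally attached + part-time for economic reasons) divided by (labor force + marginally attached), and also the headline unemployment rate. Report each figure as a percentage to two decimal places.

Broad underutilization rate ≈ 10.69%; headline unemployment rate ≈ 7.79%.

Labor force = 150.01 + 12.68 = 162.69 million.
Numerator = 12.68 + 2.01 + 2.91 = 17.60 million.
Denominator = 162.69 + 2.01 = 164.70 million.
Broad rate = 17.60 / 164.70 = 10.69%.
Headline unemployment rate = 12.68 / 162.69 = 7.79%.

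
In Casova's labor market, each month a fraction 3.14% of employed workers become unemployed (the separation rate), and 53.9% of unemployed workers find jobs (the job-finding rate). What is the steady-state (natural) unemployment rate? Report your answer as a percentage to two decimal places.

At steady state the flows balance: s·E = f·U, so U/(E+U) = s/(s+f).
u* = 3.14 / (3.14 + 53.9) = 3.14 / 57.04 = 5.50%.

Steady-state unemployment rate ≈ 5.50%.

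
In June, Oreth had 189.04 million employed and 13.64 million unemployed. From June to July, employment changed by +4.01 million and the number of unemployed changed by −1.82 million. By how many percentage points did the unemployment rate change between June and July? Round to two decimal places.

The unemployment rate changed by −0.96 percentage points.

June: labor force = 189.04 + 13.64 = 202.68; u = 13.64/202.68 = 6.73%.
July: labor force = 193.05 + 11.82 = 204.87; u = 11.82/204.87 = 5.77%.
Change = 5.77% − 6.73% = −0.96 pp.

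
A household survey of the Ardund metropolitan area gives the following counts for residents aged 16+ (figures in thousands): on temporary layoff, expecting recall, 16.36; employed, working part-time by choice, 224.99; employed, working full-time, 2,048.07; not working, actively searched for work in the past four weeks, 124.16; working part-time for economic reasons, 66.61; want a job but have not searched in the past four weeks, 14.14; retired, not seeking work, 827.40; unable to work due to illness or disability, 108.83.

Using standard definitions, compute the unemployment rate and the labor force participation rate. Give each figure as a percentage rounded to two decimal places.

Unemployment rate ≈ 5.67%; labor force participation rate ≈ 72.30%.

Employed = 224.99 + 2,048.07 + 66.61 = 2,339.67 thousand (anyone who worked, including part-time for economic reasons, counts as employed).
Unemployed = 16.36 + 124.16 = 140.52 thousand (jobless and actively searching, or on temporary layoff).
Labor force = 2,339.67 + 140.52 = 2,480.19 thousand.
Not in labor force = 14.14 + 827.40 + 108.83 = 950.37 thousand (those not working and not actively searching are outside the labor force — including those who want a job but have given up searching).
Civilian working-age population = 2,480.19 + 950.37 = 3,430.56 thousand.
Unemployment rate = 140.52 / 2,480.19 = 5.67%.
Labor force participation rate = 2,480.19 / 3,430.56 = 72.30%.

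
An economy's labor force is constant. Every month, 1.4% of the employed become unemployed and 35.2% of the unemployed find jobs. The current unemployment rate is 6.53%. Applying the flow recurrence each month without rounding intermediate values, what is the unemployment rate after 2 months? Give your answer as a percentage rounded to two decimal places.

Unemployment rate after two months ≈ 4.91%.

With a fixed labor force, u_{t+1} = u_t + s·(1−u_t) − f·u_t = u_t·(1−s−f) + s.
Here 1−s−f = 0.634 and s = 0.014.
u_1 = 0.065300 × 0.634 + 0.014 = 0.055400.
u_2 = 0.055400 × 0.634 + 0.014 = 0.049124.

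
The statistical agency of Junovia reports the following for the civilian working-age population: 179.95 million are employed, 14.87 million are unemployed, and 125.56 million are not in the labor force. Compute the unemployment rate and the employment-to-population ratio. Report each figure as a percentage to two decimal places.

Unemployment rate ≈ 7.63%; employment-population ratio ≈ 56.17%.

Labor force = employed + unemployed = 179.95 + 14.87 = 194.82 million.
Working-age population = 194.82 + 125.56 = 320.38 million.
Unemployment rate = 14.87 / 194.82 = 7.63%.
Employment-population ratio = 179.95 / 320.38 = 56.17%.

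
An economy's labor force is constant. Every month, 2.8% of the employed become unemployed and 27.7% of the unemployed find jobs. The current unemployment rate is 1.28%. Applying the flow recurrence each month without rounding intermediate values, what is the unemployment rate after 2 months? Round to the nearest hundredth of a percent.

Unemployment rate after two months ≈ 5.36%.

With a fixed labor force, u_{t+1} = u_t + s·(1−u_t) − f·u_t = u_t·(1−s−f) + s.
Here 1−s−f = 0.695 and s = 0.028.
u_1 = 0.012800 × 0.695 + 0.028 = 0.036896.
u_2 = 0.036896 × 0.695 + 0.028 = 0.053643.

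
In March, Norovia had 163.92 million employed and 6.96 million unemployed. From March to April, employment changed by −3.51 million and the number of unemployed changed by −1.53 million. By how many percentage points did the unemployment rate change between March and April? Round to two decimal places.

The unemployment rate changed by −0.80 percentage points.

March: labor force = 163.92 + 6.96 = 170.88; u = 6.96/170.88 = 4.07%.
April: labor force = 160.41 + 5.43 = 165.84; u = 5.43/165.84 = 3.27%.
Change = 3.27% − 4.07% = −0.80 pp.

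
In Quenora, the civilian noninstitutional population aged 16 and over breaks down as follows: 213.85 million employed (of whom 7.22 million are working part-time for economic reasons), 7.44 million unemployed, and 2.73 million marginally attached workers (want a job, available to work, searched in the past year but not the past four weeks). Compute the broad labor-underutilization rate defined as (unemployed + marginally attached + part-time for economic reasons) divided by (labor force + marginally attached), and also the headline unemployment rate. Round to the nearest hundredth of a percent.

Labor force = 213.85 + 7.44 = 221.29 million.
Numerator = 7.44 + 2.73 + 7.22 = 17.39 million.
Denominator = 221.29 + 2.73 = 224.02 million.
Broad rate = 17.39 / 224.02 = 7.76%.
Headline unemployment rate = 7.44 / 221.29 = 3.36%.

Broad underutilization rate ≈ 7.76%; headline unemployment rate ≈ 3.36%.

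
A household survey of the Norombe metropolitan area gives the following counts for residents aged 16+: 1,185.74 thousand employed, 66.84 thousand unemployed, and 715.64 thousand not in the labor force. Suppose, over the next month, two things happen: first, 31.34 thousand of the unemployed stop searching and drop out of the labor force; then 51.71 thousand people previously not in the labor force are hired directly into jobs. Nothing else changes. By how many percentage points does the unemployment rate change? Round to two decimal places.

The unemployment rate changes by −2.55 percentage points.

Initially, labor force = 1,185.74 + 66.84 = 1,252.58 thousand, so u = 66.84/1,252.58 = 5.34%.
After the first change, unemployed and labor force both fall by 31.34 → E = 1,185.74, U = 35.50, labor force = 1,221.24 thousand.
After the second change, employed and labor force both rise by 51.71; unemployed unchanged → E = 1,237.45, U = 35.50, labor force = 1,272.95 thousand.
New unemployment rate = 35.50 / 1,272.95 = 2.79%.
Change = 2.79% − 5.34% = −2.55 percentage points.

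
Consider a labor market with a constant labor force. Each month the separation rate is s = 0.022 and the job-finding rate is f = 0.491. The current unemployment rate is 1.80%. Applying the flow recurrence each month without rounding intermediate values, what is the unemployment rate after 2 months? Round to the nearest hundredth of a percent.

Unemployment rate after two months ≈ 3.70%.

With a fixed labor force, u_{t+1} = u_t + s·(1−u_t) − f·u_t = u_t·(1−s−f) + s.
Here 1−s−f = 0.487 and s = 0.022.
u_1 = 0.018000 × 0.487 + 0.022 = 0.030766.
u_2 = 0.030766 × 0.487 + 0.022 = 0.036983.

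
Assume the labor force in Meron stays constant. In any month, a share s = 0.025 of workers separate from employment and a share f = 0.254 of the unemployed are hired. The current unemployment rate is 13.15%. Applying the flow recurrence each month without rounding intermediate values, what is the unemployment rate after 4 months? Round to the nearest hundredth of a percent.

With a fixed labor force, u_{t+1} = u_t + s·(1−u_t) − f·u_t = u_t·(1−s−f) + s.
Here 1−s−f = 0.721 and s = 0.025.
u_1 = 0.131500 × 0.721 + 0.025 = 0.119812.
u_2 = 0.119812 × 0.721 + 0.025 = 0.111384.
u_3 = 0.111384 × 0.721 + 0.025 = 0.105308.
u_4 = 0.105308 × 0.721 + 0.025 = 0.100927.

Unemployment rate after four months ≈ 10.09%.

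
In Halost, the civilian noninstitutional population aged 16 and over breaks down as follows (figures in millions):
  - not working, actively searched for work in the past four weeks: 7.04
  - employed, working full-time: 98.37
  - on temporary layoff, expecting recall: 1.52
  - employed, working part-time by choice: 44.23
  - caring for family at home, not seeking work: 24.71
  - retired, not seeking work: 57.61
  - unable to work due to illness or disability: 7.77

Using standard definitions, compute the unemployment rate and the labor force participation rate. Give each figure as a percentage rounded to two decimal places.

Unemployment rate ≈ 5.66%; labor force participation rate ≈ 62.66%.

Employed = 98.37 + 44.23 = 142.60 million.
Unemployed = 7.04 + 1.52 = 8.56 million (jobless and actively searching, or on temporary layoff).
Labor force = 142.60 + 8.56 = 151.16 million.
Not in labor force = 24.71 + 57.61 + 7.77 = 90.09 million (those not working and not actively searching are outside the labor force).
Civilian working-age population = 151.16 + 90.09 = 241.25 million.
Unemployment rate = 8.56 / 151.16 = 5.66%.
Labor force participation rate = 151.16 / 241.25 = 62.66%.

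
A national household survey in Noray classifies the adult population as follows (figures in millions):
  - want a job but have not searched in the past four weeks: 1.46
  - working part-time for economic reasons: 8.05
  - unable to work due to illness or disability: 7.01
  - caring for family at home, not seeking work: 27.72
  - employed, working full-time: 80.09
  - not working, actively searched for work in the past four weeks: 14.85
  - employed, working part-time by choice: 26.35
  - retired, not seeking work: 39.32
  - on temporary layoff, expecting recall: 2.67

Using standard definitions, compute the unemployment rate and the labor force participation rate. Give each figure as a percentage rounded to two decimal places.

Unemployment rate ≈ 13.27%; labor force participation rate ≈ 63.61%.

Employed = 8.05 + 80.09 + 26.35 = 114.49 million (anyone who worked, including part-time for economic reasons, counts as employed).
Unemployed = 14.85 + 2.67 = 17.52 million (jobless and actively searching, or on temporary layoff).
Labor force = 114.49 + 17.52 = 132.01 million.
Not in labor force = 1.46 + 7.01 + 27.72 + 39.32 = 75.51 million (those not working and not actively searching are outside the labor force — including those who want a job but have given up searching).
Civilian working-age population = 132.01 + 75.51 = 207.52 million.
Unemployment rate = 17.52 / 132.01 = 13.27%.
Labor force participation rate = 132.01 / 207.52 = 63.61%.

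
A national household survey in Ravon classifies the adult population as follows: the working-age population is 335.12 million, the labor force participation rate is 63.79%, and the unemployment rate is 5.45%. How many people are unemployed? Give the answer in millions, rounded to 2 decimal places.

Labor force = 0.6379 × 335.12 = 213.77 million.
Unemployed = 0.0545 × 213.77 ≈ 11.65 million.

About 11.65 million are unemployed.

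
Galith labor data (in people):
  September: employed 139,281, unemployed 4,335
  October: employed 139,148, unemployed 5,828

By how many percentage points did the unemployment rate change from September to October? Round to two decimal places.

The unemployment rate changed by +1.00 percentage points.

September: labor force = 139,281 + 4,335 = 143,616; u = 4,335/143,616 = 3.02%.
October: labor force = 139,148 + 5,828 = 144,976; u = 5,828/144,976 = 4.02%.
Change = 4.02% − 3.02% = +1.00 pp.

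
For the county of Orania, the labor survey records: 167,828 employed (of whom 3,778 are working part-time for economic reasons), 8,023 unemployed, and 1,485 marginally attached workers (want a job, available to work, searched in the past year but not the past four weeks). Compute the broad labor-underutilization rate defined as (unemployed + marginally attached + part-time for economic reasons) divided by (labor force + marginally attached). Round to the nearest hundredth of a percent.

Broad underutilization rate ≈ 7.49%.

Labor force = 167,828 + 8,023 = 175,851.
Numerator = 8,023 + 1,485 + 3,778 = 13,286.
Denominator = 175,851 + 1,485 = 177,336.
Broad rate = 13,286 / 177,336 = 7.49%.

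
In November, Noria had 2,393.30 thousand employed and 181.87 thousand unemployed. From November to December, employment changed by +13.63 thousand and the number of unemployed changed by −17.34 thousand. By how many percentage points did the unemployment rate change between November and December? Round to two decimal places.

November: labor force = 2,393.30 + 181.87 = 2,575.17; u = 181.87/2,575.17 = 7.06%.
December: labor force = 2,406.93 + 164.53 = 2,571.46; u = 164.53/2,571.46 = 6.40%.
Change = 6.40% − 7.06% = −0.66 pp.

The unemployment rate changed by −0.66 percentage points.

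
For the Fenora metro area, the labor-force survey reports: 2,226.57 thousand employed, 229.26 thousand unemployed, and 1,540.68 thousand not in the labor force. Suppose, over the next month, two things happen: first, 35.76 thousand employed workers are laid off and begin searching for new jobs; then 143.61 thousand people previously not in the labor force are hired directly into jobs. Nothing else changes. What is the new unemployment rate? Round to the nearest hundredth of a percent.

Initially, labor force = 2,226.57 + 229.26 = 2,455.83 thousand, so u = 229.26/2,455.83 = 9.34%.
After the first change, employed falls and unemployed rises by 35.76; labor force unchanged → E = 2,190.81, U = 265.02, labor force = 2,455.83 thousand.
After the second change, employed and labor force both rise by 143.61; unemployed unchanged → E = 2,334.42, U = 265.02, labor force = 2,599.44 thousand.
New unemployment rate = 265.02 / 2,599.44 = 10.20%.

New unemployment rate ≈ 10.20%.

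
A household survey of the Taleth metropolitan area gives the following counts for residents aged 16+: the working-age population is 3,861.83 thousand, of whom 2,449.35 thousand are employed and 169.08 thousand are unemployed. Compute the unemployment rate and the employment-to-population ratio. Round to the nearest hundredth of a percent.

Unemployment rate ≈ 6.46%; employment-population ratio ≈ 63.42%.

Labor force = employed + unemployed = 2,449.35 + 169.08 = 2,618.43 thousand.
Unemployment rate = 169.08 / 2,618.43 = 6.46%.
Employment-population ratio = 2,449.35 / 3,861.83 = 63.42%.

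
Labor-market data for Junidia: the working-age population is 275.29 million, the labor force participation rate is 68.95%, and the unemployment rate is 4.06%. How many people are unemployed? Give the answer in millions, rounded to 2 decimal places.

Labor force = 0.6895 × 275.29 = 189.81 million.
Unemployed = 0.0406 × 189.81 ≈ 7.71 million.

About 7.71 million are unemployed.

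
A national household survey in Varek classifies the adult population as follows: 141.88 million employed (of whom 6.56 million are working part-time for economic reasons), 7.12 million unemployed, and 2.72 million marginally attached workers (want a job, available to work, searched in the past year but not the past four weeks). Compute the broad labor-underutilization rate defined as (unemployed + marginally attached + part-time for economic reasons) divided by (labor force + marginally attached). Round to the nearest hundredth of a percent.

Labor force = 141.88 + 7.12 = 149.00 million.
Numerator = 7.12 + 2.72 + 6.56 = 16.40 million.
Denominator = 149.00 + 2.72 = 151.72 million.
Broad rate = 16.40 / 151.72 = 10.81%.

Broad underutilization rate ≈ 10.81%.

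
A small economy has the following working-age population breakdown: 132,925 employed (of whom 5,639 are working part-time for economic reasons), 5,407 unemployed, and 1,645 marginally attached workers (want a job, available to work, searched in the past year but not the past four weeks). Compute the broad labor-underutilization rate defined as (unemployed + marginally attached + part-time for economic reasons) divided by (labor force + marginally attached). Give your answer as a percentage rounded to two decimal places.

Broad underutilization rate ≈ 9.07%.

Labor force = 132,925 + 5,407 = 138,332.
Numerator = 5,407 + 1,645 + 5,639 = 12,691.
Denominator = 138,332 + 1,645 = 139,977.
Broad rate = 12,691 / 139,977 = 9.07%.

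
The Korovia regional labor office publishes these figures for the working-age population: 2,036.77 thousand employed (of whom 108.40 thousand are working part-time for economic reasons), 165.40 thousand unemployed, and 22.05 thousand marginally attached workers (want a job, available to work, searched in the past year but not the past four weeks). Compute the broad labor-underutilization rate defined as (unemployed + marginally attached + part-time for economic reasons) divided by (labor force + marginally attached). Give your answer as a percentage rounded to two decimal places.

Broad underutilization rate ≈ 13.30%.

Labor force = 2,036.77 + 165.40 = 2,202.17 thousand.
Numerator = 165.40 + 22.05 + 108.40 = 295.85 thousand.
Denominator = 2,202.17 + 22.05 = 2,224.22 thousand.
Broad rate = 295.85 / 2,224.22 = 13.30%.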